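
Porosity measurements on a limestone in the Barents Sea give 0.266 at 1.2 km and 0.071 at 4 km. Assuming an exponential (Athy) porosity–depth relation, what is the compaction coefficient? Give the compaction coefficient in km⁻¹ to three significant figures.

Athy: n(d) = n₀ e^(−βd) ⇒ n₁/n₂ = e^{β(d₂−d₁)} ⇒ β = ln(n₁/n₂)/(d₂−d₁)
β = ln(0.266/0.071) / (4 − 1.2) = ln(3.746) / 2.8 = 1.3208 / 2.8 = 0.4717 km⁻¹

0.472 km⁻¹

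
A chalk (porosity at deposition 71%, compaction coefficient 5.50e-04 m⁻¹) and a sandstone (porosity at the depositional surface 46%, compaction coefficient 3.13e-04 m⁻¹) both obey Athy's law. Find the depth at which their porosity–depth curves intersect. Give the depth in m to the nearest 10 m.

Working in km (1 km = 1000 m; β in km⁻¹ = β in m⁻¹ × 1000):
Set φ₀ₐ e^(−βₐd) = φ₀ᵦ e^(−βᵦd) ⇒ ln(φ₀ₐ/φ₀ᵦ) = (βₐ − βᵦ)·d
d = ln(0.71/0.46) / (0.55 − 0.313) = 0.4340 / 0.237 = 1.831 km

1830 m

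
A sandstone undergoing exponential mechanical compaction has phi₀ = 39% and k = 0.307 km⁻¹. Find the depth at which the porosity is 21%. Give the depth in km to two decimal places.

2.02 km

Invert Athy's law: d = ln(phi₀/phi) / k
d = ln(0.39/0.21) / 0.307 = ln(1.857) / 0.307 = 0.6190 / 0.307 = 2.016 km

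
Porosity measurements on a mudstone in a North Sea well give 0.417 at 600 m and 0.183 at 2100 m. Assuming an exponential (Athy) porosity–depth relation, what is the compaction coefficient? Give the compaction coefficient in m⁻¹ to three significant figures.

Working in km (1 km = 1000 m; k in km⁻¹ = k in m⁻¹ × 1000):
Athy: n(z) = n₀ e^(−kz) ⇒ n₁/n₂ = e^{k(z₂−z₁)} ⇒ k = ln(n₁/n₂)/(z₂−z₁)
k = ln(0.417/0.183) / (2.1 − 0.6) = ln(2.279) / 1.5 = 0.8236 / 1.5 = 0.5491 km⁻¹

0.000549 m⁻¹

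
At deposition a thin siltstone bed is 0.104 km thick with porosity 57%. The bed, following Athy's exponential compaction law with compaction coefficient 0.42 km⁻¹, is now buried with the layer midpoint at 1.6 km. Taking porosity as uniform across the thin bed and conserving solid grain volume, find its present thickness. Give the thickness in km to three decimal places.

0.063 km

Porosity at 1.6 km: n = 0.57·exp(−0.42×1.6) = 0.2911
Solid-volume conservation: h(1−n) = h₀(1−n₀) ⇒ h = h₀·(1−n₀)/(1−n)
h = 0.104 × (1 − 0.57)/(1 − 0.2911) = 0.104 × 0.6066 = 0.0631 km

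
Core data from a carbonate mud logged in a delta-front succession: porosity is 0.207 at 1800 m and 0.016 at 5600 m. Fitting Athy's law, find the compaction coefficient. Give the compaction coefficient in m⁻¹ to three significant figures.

0.000674 m⁻¹

Working in km (1 km = 1000 m; β in km⁻¹ = β in m⁻¹ × 1000):
Athy: phi(Z) = phi₀ e^(−βZ) ⇒ phi₁/phi₂ = e^{β(Z₂−Z₁)} ⇒ β = ln(phi₁/phi₂)/(Z₂−Z₁)
β = ln(0.207/0.016) / (5.6 − 1.8) = ln(12.94) / 3.8 = 2.5601 / 3.8 = 0.6737 km⁻¹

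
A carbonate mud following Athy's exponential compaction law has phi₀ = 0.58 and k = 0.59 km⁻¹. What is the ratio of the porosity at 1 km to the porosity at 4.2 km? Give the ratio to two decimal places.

phi(z₁)/phi(z₂) = e^(−k·z₁)/e^(−k·z₂) = e^{k(z₂−z₁)}
= exp(0.59 × 3.2) = exp(1.888) = 6.6061

6.61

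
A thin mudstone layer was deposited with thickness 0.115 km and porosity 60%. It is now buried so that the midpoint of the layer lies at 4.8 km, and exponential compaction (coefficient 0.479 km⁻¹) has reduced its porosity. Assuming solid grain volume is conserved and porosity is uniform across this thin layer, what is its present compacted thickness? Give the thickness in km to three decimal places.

Porosity at 4.8 km: phi = 0.6·exp(−0.479×4.8) = 0.0602
Solid-volume conservation: h(1−phi) = h₀(1−phi₀) ⇒ h = h₀·(1−phi₀)/(1−phi)
h = 0.115 × (1 − 0.6)/(1 − 0.0602) = 0.115 × 0.4256 = 0.0489 km

0.049 km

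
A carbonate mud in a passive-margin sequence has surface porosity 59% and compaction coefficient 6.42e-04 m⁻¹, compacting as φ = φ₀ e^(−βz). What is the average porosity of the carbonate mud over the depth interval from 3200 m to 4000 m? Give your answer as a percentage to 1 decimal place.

Working in km (1 km = 1000 m; β in km⁻¹ = β in m⁻¹ × 1000):
⟨φ⟩ = (1/(z₂−z₁)) ∫ φ₀ e^(−βz) dz = φ₀·(e^(−β·z₁) − e^(−β·z₂)) / (β·(z₂−z₁))
e^(−0.642×3.2) = 0.1282; e^(−0.642×4) = 0.0767
⟨φ⟩ = 0.59 × (0.1282 − 0.0767) / (0.642 × 0.8) = 0.59 × 0.1002 = 0.0591

5.9%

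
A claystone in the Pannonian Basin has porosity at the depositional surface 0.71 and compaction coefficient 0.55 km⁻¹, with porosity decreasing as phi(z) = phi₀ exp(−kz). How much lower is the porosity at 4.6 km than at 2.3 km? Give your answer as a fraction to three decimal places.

0.144

phi(2.3) = 0.71·e^(−0.55×2.3) = 0.2004
phi(4.6) = 0.71·e^(−0.55×4.6) = 0.0566
Δphi = 0.2004 − 0.0566 = 0.1438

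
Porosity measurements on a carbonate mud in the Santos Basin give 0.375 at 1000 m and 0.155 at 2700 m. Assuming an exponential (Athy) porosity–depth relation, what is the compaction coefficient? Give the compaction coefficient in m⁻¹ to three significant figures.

0.000520 m⁻¹

Working in km (1 km = 1000 m; β in km⁻¹ = β in m⁻¹ × 1000):
Athy: n(z) = n₀ e^(−βz) ⇒ n₁/n₂ = e^{β(z₂−z₁)} ⇒ β = ln(n₁/n₂)/(z₂−z₁)
β = ln(0.375/0.155) / (2.7 − 1) = ln(2.419) / 1.7 = 0.8835 / 1.7 = 0.5197 km⁻¹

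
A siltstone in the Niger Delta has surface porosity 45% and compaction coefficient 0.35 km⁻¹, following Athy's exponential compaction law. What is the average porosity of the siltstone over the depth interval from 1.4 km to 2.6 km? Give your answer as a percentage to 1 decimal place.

⟨phi⟩ = (1/(Z₂−Z₁)) ∫ phi₀ e^(−kZ) dZ = phi₀·(e^(−k·Z₁) − e^(−k·Z₂)) / (k·(Z₂−Z₁))
e^(−0.35×1.4) = 0.6126; e^(−0.35×2.6) = 0.4025
⟨phi⟩ = 0.45 × (0.6126 − 0.4025) / (0.35 × 1.2) = 0.45 × 0.5002 = 0.2251

22.5%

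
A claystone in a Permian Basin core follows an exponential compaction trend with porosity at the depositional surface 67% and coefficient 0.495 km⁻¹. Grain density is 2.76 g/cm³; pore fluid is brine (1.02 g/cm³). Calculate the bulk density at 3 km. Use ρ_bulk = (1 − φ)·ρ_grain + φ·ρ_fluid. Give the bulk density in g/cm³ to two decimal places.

2.50 g/cm³

Porosity at depth: phi = 0.67·exp(−0.495×3) = 0.67×0.2265 = 0.1518
Bulk density: ρ_b = (1−phi)ρ_g + phi·ρ_f = 0.8482×2.76 + 0.1518×1.02
       = 2.341 + 0.155 = 2.496 g/cm³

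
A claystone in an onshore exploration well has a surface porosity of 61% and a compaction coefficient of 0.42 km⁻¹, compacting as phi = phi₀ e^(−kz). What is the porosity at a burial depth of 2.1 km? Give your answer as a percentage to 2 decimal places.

phi = phi₀·exp(−k·z) = 0.61 × exp(−0.42 × 2.1) = 0.61 × exp(−0.882)
  = 0.61 × 0.4140 = 0.2525

25.25%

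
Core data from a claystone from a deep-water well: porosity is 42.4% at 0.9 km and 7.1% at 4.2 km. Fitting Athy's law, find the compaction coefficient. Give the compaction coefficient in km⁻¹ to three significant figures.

Athy: n(d) = n₀ e^(−βd) ⇒ n₁/n₂ = e^{β(d₂−d₁)} ⇒ β = ln(n₁/n₂)/(d₂−d₁)
β = ln(0.424/0.071) / (4.2 − 0.9) = ln(5.972) / 3.3 = 1.7871 / 3.3 = 0.5415 km⁻¹

0.542 km⁻¹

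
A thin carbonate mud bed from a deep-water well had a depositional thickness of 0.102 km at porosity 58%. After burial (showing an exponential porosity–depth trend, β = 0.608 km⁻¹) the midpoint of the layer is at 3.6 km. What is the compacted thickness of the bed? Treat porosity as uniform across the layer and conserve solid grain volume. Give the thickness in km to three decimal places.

0.046 km

Porosity at 3.6 km: n = 0.58·exp(−0.608×3.6) = 0.0650
Solid-volume conservation: h(1−n) = h₀(1−n₀) ⇒ h = h₀·(1−n₀)/(1−n)
h = 0.102 × (1 − 0.58)/(1 − 0.0650) = 0.102 × 0.4492 = 0.0458 km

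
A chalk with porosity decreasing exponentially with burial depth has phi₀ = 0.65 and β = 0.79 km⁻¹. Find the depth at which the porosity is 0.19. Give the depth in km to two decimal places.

Invert Athy's law: Z = ln(phi₀/phi) / β
Z = ln(0.65/0.19) / 0.79 = ln(3.421) / 0.79 = 1.2299 / 0.79 = 1.557 km

1.56 km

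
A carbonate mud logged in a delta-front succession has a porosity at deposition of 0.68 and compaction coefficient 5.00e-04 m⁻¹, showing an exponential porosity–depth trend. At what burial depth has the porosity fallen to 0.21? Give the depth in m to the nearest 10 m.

2350 m

Working in km (1 km = 1000 m; β in km⁻¹ = β in m⁻¹ × 1000):
Invert Athy's law: Z = ln(φ₀/φ) / β
Z = ln(0.68/0.21) / 0.5 = ln(3.238) / 0.5 = 1.1750 / 0.5 = 2.350 km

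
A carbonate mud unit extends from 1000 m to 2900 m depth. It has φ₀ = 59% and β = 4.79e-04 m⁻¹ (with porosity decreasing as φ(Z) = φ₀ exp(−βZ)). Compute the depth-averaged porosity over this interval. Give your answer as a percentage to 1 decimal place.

24.0%

Working in km (1 km = 1000 m; β in km⁻¹ = β in m⁻¹ × 1000):
⟨φ⟩ = (1/(Z₂−Z₁)) ∫ φ₀ e^(−βZ) dZ = φ₀·(e^(−β·Z₁) − e^(−β·Z₂)) / (β·(Z₂−Z₁))
e^(−0.479×1) = 0.6194; e^(−0.479×2.9) = 0.2493
⟨φ⟩ = 0.59 × (0.6194 − 0.2493) / (0.479 × 1.9) = 0.59 × 0.4067 = 0.2399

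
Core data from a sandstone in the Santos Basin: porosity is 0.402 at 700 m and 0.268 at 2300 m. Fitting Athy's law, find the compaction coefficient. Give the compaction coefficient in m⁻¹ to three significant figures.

0.000253 m⁻¹

Working in km (1 km = 1000 m; β in km⁻¹ = β in m⁻¹ × 1000):
Athy: n(Z) = n₀ e^(−βZ) ⇒ n₁/n₂ = e^{β(Z₂−Z₁)} ⇒ β = ln(n₁/n₂)/(Z₂−Z₁)
β = ln(0.402/0.268) / (2.3 − 0.7) = ln(1.5) / 1.6 = 0.4055 / 1.6 = 0.2534 km⁻¹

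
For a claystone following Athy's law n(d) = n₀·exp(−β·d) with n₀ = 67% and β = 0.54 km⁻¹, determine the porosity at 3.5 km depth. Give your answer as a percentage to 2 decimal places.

10.12%

n = n₀·exp(−β·d) = 0.67 × exp(−0.54 × 3.5) = 0.67 × exp(−1.89)
  = 0.67 × 0.1511 = 0.1012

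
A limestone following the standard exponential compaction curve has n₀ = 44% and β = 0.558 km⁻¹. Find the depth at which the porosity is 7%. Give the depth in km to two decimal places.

Invert Athy's law: d = ln(n₀/n) / β
d = ln(0.44/0.07) / 0.558 = ln(6.286) / 0.558 = 1.8383 / 0.558 = 3.294 km

3.29 km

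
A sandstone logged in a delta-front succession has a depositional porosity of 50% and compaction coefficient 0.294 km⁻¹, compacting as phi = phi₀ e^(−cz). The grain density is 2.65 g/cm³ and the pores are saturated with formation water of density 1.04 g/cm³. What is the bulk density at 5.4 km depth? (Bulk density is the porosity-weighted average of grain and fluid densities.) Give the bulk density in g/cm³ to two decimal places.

Porosity at depth: phi = 0.5·exp(−0.294×5.4) = 0.5×0.2044 = 0.1022
Bulk density: ρ_b = (1−phi)ρ_g + phi·ρ_f = 0.8978×2.65 + 0.1022×1.04
       = 2.379 + 0.106 = 2.485 g/cm³

2.49 g/cm³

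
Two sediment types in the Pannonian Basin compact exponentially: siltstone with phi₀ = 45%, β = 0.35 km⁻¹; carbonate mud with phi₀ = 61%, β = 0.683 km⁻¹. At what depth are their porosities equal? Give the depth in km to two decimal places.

Set phi₀ₐ e^(−βₐZ) = phi₀ᵦ e^(−βᵦZ) ⇒ ln(phi₀ₐ/phi₀ᵦ) = (βₐ − βᵦ)·Z
Z = ln(0.45/0.61) / (0.35 − 0.683) = -0.3042 / -0.333 = 0.914 km

0.91 km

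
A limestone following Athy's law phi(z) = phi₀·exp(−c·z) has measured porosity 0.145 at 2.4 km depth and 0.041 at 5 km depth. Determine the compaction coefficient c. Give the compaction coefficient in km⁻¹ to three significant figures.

Athy: phi(z) = phi₀ e^(−cz) ⇒ phi₁/phi₂ = e^{c(z₂−z₁)} ⇒ c = ln(phi₁/phi₂)/(z₂−z₁)
c = ln(0.145/0.041) / (5 − 2.4) = ln(3.537) / 2.6 = 1.2632 / 2.6 = 0.4858 km⁻¹

0.486 km⁻¹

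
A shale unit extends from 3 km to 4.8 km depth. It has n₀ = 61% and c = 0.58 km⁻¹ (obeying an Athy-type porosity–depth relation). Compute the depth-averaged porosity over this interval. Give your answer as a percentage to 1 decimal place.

⟨n⟩ = (1/(Z₂−Z₁)) ∫ n₀ e^(−cZ) dZ = n₀·(e^(−c·Z₁) − e^(−c·Z₂)) / (c·(Z₂−Z₁))
e^(−0.58×3) = 0.1755; e^(−0.58×4.8) = 0.0618
⟨n⟩ = 0.61 × (0.1755 − 0.0618) / (0.58 × 1.8) = 0.61 × 0.1089 = 0.0665

6.6%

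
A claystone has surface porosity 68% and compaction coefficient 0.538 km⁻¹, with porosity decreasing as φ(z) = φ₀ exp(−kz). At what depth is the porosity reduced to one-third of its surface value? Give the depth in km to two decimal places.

φ/φ₀ = 1/3 ⇒ exp(−k·z) = 1/3 ⇒ z = ln(3) / k
z = 1.0986 / 0.538 = 2.042 km

2.04 km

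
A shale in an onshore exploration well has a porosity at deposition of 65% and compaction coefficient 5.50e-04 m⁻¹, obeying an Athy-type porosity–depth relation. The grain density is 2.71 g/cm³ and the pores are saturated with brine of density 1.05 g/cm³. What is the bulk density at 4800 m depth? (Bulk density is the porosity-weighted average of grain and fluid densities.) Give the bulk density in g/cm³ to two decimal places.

Working in km (1 km = 1000 m; β in km⁻¹ = β in m⁻¹ × 1000):
Porosity at depth: n = 0.65·exp(−0.55×4.8) = 0.65×0.0714 = 0.0464
Bulk density: ρ_b = (1−n)ρ_g + n·ρ_f = 0.9536×2.71 + 0.0464×1.05
       = 2.584 + 0.049 = 2.633 g/cm³

2.63 g/cm³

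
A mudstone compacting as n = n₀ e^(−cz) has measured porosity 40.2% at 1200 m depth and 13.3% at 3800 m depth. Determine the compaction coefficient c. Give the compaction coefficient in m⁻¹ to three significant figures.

Working in km (1 km = 1000 m; c in km⁻¹ = c in m⁻¹ × 1000):
Athy: n(z) = n₀ e^(−cz) ⇒ n₁/n₂ = e^{c(z₂−z₁)} ⇒ c = ln(n₁/n₂)/(z₂−z₁)
c = ln(0.402/0.133) / (3.8 − 1.2) = ln(3.023) / 2.6 = 1.1061 / 2.6 = 0.4254 km⁻¹

0.000425 m⁻¹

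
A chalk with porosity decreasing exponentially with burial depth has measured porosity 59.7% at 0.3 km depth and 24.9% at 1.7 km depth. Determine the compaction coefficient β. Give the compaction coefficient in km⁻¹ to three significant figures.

Athy: φ(Z) = φ₀ e^(−βZ) ⇒ φ₁/φ₂ = e^{β(Z₂−Z₁)} ⇒ β = ln(φ₁/φ₂)/(Z₂−Z₁)
β = ln(0.597/0.249) / (1.7 − 0.3) = ln(2.398) / 1.4 = 0.8745 / 1.4 = 0.6246 km⁻¹

0.625 km⁻¹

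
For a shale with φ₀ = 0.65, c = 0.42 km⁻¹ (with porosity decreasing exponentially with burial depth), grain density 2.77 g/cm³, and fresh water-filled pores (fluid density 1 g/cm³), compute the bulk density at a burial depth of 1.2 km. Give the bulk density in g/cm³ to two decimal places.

Porosity at depth: φ = 0.65·exp(−0.42×1.2) = 0.65×0.6041 = 0.3927
Bulk density: ρ_b = (1−φ)ρ_g + φ·ρ_f = 0.6073×2.77 + 0.3927×1
       = 1.682 + 0.393 = 2.075 g/cm³

2.07 g/cm³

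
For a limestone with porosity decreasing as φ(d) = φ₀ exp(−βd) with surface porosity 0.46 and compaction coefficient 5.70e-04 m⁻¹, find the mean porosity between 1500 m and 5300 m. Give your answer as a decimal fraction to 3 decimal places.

Working in km (1 km = 1000 m; β in km⁻¹ = β in m⁻¹ × 1000):
⟨φ⟩ = (1/(d₂−d₁)) ∫ φ₀ e^(−βd) dd = φ₀·(e^(−β·d₁) − e^(−β·d₂)) / (β·(d₂−d₁))
e^(−0.57×1.5) = 0.4253; e^(−0.57×5.3) = 0.0488
⟨φ⟩ = 0.46 × (0.4253 − 0.0488) / (0.57 × 3.8) = 0.46 × 0.1738 = 0.0800

0.080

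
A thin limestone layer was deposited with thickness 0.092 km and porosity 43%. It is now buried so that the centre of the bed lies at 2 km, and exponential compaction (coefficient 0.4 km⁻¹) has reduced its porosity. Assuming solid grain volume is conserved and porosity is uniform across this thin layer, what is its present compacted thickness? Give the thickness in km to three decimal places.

Porosity at 2 km: n = 0.43·exp(−0.4×2) = 0.1932
Solid-volume conservation: h(1−n) = h₀(1−n₀) ⇒ h = h₀·(1−n₀)/(1−n)
h = 0.092 × (1 − 0.43)/(1 − 0.1932) = 0.092 × 0.7065 = 0.0650 km

0.065 km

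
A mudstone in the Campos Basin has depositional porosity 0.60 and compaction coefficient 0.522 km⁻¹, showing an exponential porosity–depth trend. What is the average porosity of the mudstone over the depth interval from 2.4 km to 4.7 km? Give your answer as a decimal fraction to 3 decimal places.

0.100

⟨phi⟩ = (1/(z₂−z₁)) ∫ phi₀ e^(−cz) dz = phi₀·(e^(−c·z₁) − e^(−c·z₂)) / (c·(z₂−z₁))
e^(−0.522×2.4) = 0.2857; e^(−0.522×4.7) = 0.0860
⟨phi⟩ = 0.6 × (0.2857 − 0.0860) / (0.522 × 2.3) = 0.6 × 0.1663 = 0.0998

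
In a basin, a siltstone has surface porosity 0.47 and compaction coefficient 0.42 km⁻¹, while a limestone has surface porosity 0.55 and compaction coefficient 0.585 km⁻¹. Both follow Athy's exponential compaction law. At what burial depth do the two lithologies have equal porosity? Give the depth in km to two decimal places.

Set phi₀ₐ e^(−cₐd) = phi₀ᵦ e^(−cᵦd) ⇒ ln(phi₀ₐ/phi₀ᵦ) = (cₐ − cᵦ)·d
d = ln(0.47/0.55) / (0.42 − 0.585) = -0.1572 / -0.165 = 0.953 km

0.95 km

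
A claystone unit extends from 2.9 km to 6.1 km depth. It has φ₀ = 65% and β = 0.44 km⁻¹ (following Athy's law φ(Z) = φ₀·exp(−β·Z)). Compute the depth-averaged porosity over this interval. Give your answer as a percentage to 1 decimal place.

9.7%

⟨φ⟩ = (1/(Z₂−Z₁)) ∫ φ₀ e^(−βZ) dZ = φ₀·(e^(−β·Z₁) − e^(−β·Z₂)) / (β·(Z₂−Z₁))
e^(−0.44×2.9) = 0.2792; e^(−0.44×6.1) = 0.0683
⟨φ⟩ = 0.65 × (0.2792 − 0.0683) / (0.44 × 3.2) = 0.65 × 0.1498 = 0.0973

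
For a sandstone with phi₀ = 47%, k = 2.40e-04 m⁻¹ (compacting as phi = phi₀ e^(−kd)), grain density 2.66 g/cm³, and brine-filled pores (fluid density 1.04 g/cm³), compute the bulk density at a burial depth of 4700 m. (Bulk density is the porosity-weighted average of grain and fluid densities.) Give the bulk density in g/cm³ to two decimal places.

Working in km (1 km = 1000 m; k in km⁻¹ = k in m⁻¹ × 1000):
Porosity at depth: phi = 0.47·exp(−0.24×4.7) = 0.47×0.3237 = 0.1521
Bulk density: ρ_b = (1−phi)ρ_g + phi·ρ_f = 0.8479×2.66 + 0.1521×1.04
       = 2.255 + 0.158 = 2.414 g/cm³

2.41 g/cm³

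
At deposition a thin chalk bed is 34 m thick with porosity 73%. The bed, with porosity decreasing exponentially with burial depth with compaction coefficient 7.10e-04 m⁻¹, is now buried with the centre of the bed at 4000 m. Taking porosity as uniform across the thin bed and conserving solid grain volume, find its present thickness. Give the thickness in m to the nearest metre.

Working in km (1 km = 1000 m; k in km⁻¹ = k in m⁻¹ × 1000):
Porosity at 4 km: phi = 0.73·exp(−0.71×4) = 0.0427
Solid-volume conservation: h(1−phi) = h₀(1−phi₀) ⇒ h = h₀·(1−phi₀)/(1−phi)
h = 0.034 × (1 − 0.73)/(1 − 0.0427) = 0.034 × 0.2820 = 0.0096 km

10 m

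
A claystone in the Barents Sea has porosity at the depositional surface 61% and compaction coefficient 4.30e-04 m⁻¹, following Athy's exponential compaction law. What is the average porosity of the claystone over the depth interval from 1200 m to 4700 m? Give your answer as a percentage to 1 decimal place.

Working in km (1 km = 1000 m; β in km⁻¹ = β in m⁻¹ × 1000):
⟨phi⟩ = (1/(z₂−z₁)) ∫ phi₀ e^(−βz) dz = phi₀·(e^(−β·z₁) − e^(−β·z₂)) / (β·(z₂−z₁))
e^(−0.43×1.2) = 0.5969; e^(−0.43×4.7) = 0.1325
⟨phi⟩ = 0.61 × (0.5969 − 0.1325) / (0.43 × 3.5) = 0.61 × 0.3086 = 0.1882

18.8%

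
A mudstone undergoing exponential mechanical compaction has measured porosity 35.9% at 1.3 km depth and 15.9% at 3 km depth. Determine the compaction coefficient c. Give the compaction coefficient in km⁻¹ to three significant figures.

Athy: φ(Z) = φ₀ e^(−cZ) ⇒ φ₁/φ₂ = e^{c(Z₂−Z₁)} ⇒ c = ln(φ₁/φ₂)/(Z₂−Z₁)
c = ln(0.359/0.159) / (3 − 1.3) = ln(2.258) / 1.7 = 0.8144 / 1.7 = 0.4791 km⁻¹

0.479 km⁻¹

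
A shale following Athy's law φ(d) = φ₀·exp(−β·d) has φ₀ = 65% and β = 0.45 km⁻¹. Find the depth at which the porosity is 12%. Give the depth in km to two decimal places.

Invert Athy's law: d = ln(φ₀/φ) / β
d = ln(0.65/0.12) / 0.45 = ln(5.417) / 0.45 = 1.6895 / 0.45 = 3.754 km

3.75 km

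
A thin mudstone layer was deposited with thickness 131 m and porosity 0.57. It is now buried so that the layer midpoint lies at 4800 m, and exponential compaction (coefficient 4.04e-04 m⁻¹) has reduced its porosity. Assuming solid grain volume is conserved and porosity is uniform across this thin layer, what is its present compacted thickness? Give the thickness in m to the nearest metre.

61 m

Working in km (1 km = 1000 m; k in km⁻¹ = k in m⁻¹ × 1000):
Porosity at 4.8 km: phi = 0.57·exp(−0.404×4.8) = 0.0820
Solid-volume conservation: h(1−phi) = h₀(1−phi₀) ⇒ h = h₀·(1−phi₀)/(1−phi)
h = 0.131 × (1 − 0.57)/(1 − 0.0820) = 0.131 × 0.4684 = 0.0614 km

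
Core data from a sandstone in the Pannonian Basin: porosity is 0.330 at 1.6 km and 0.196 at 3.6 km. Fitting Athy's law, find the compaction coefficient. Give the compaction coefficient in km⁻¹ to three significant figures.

Athy: φ(Z) = φ₀ e^(−cZ) ⇒ φ₁/φ₂ = e^{c(Z₂−Z₁)} ⇒ c = ln(φ₁/φ₂)/(Z₂−Z₁)
c = ln(0.33/0.196) / (3.6 − 1.6) = ln(1.684) / 2 = 0.5210 / 2 = 0.2605 km⁻¹

0.260 km⁻¹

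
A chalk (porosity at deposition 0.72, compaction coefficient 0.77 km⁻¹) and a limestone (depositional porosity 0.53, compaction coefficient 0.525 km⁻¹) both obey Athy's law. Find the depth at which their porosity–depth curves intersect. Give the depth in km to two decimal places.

Set phi₀ₐ e^(−cₐd) = phi₀ᵦ e^(−cᵦd) ⇒ ln(phi₀ₐ/phi₀ᵦ) = (cₐ − cᵦ)·d
d = ln(0.72/0.53) / (0.77 − 0.525) = 0.3064 / 0.245 = 1.251 km

1.25 km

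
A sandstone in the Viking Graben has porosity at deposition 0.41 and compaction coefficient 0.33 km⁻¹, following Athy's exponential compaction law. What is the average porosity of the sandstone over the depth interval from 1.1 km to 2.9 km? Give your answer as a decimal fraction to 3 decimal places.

⟨n⟩ = (1/(z₂−z₁)) ∫ n₀ e^(−cz) dz = n₀·(e^(−c·z₁) − e^(−c·z₂)) / (c·(z₂−z₁))
e^(−0.33×1.1) = 0.6956; e^(−0.33×2.9) = 0.3840
⟨n⟩ = 0.41 × (0.6956 − 0.3840) / (0.33 × 1.8) = 0.41 × 0.5245 = 0.2150

0.215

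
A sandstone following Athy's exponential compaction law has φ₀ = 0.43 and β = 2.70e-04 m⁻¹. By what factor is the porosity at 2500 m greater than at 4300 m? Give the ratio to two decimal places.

1.63

Working in km (1 km = 1000 m; β in km⁻¹ = β in m⁻¹ × 1000):
φ(d₁)/φ(d₂) = e^(−β·d₁)/e^(−β·d₂) = e^{β(d₂−d₁)}
= exp(0.27 × 1.8) = exp(0.486) = 1.6258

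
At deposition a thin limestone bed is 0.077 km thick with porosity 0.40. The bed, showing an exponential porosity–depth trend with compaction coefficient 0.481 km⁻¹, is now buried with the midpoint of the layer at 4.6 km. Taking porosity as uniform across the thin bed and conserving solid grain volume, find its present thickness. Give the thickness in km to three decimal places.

Porosity at 4.6 km: phi = 0.4·exp(−0.481×4.6) = 0.0438
Solid-volume conservation: h(1−phi) = h₀(1−phi₀) ⇒ h = h₀·(1−phi₀)/(1−phi)
h = 0.077 × (1 − 0.4)/(1 − 0.0438) = 0.077 × 0.6275 = 0.0483 km

0.048 km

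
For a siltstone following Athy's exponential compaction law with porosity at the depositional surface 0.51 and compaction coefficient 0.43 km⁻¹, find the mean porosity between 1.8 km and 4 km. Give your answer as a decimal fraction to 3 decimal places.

⟨phi⟩ = (1/(z₂−z₁)) ∫ phi₀ e^(−kz) dz = phi₀·(e^(−k·z₁) − e^(−k·z₂)) / (k·(z₂−z₁))
e^(−0.43×1.8) = 0.4612; e^(−0.43×4) = 0.1791
⟨phi⟩ = 0.51 × (0.4612 − 0.1791) / (0.43 × 2.2) = 0.51 × 0.2982 = 0.1521

0.152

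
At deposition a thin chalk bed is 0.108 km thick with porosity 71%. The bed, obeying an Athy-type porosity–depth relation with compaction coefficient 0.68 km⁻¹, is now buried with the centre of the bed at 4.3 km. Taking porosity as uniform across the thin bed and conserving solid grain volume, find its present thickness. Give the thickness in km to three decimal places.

Porosity at 4.3 km: n = 0.71·exp(−0.68×4.3) = 0.0381
Solid-volume conservation: h(1−n) = h₀(1−n₀) ⇒ h = h₀·(1−n₀)/(1−n)
h = 0.108 × (1 − 0.71)/(1 − 0.0381) = 0.108 × 0.3015 = 0.0326 km

0.033 km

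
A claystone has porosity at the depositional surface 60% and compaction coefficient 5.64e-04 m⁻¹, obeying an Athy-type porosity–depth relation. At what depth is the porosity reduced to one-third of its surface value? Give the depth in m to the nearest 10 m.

Working in km (1 km = 1000 m; β in km⁻¹ = β in m⁻¹ × 1000):
φ/φ₀ = 1/3 ⇒ exp(−β·Z) = 1/3 ⇒ Z = ln(3) / β
Z = 1.0986 / 0.564 = 1.948 km

1950 m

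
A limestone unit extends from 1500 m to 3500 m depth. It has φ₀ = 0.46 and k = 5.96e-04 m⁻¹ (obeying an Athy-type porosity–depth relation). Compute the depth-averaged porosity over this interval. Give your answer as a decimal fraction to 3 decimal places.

0.110

Working in km (1 km = 1000 m; k in km⁻¹ = k in m⁻¹ × 1000):
⟨φ⟩ = (1/(d₂−d₁)) ∫ φ₀ e^(−kd) dd = φ₀·(e^(−k·d₁) − e^(−k·d₂)) / (k·(d₂−d₁))
e^(−0.596×1.5) = 0.4090; e^(−0.596×3.5) = 0.1242
⟨φ⟩ = 0.46 × (0.4090 − 0.1242) / (0.596 × 2) = 0.46 × 0.2390 = 0.1099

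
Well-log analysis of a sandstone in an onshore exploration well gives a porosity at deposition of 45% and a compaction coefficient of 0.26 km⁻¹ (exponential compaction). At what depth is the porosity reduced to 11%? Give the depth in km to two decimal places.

5.42 km

Invert Athy's law: d = ln(phi₀/phi) / β
d = ln(0.45/0.11) / 0.26 = ln(4.091) / 0.26 = 1.4088 / 0.26 = 5.418 km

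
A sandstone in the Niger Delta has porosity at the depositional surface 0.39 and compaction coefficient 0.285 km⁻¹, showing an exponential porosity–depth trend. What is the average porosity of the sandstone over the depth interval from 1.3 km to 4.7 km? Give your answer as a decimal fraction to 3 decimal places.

⟨phi⟩ = (1/(d₂−d₁)) ∫ phi₀ e^(−βd) dd = phi₀·(e^(−β·d₁) − e^(−β·d₂)) / (β·(d₂−d₁))
e^(−0.285×1.3) = 0.6904; e^(−0.285×4.7) = 0.2620
⟨phi⟩ = 0.39 × (0.6904 − 0.2620) / (0.285 × 3.4) = 0.39 × 0.4421 = 0.1724

0.172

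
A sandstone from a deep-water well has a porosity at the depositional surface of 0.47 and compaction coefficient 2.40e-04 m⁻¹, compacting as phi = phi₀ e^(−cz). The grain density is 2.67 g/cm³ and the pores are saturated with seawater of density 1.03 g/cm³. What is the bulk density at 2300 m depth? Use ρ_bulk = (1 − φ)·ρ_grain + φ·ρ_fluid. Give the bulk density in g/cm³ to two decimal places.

2.23 g/cm³

Working in km (1 km = 1000 m; c in km⁻¹ = c in m⁻¹ × 1000):
Porosity at depth: phi = 0.47·exp(−0.24×2.3) = 0.47×0.5758 = 0.2706
Bulk density: ρ_b = (1−phi)ρ_g + phi·ρ_f = 0.7294×2.67 + 0.2706×1.03
       = 1.947 + 0.279 = 2.226 g/cm³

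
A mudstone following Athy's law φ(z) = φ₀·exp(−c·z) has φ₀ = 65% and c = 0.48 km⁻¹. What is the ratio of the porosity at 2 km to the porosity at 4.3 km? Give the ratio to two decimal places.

3.02

φ(z₁)/φ(z₂) = e^(−c·z₁)/e^(−c·z₂) = e^{c(z₂−z₁)}
= exp(0.48 × 2.3) = exp(1.104) = 3.0162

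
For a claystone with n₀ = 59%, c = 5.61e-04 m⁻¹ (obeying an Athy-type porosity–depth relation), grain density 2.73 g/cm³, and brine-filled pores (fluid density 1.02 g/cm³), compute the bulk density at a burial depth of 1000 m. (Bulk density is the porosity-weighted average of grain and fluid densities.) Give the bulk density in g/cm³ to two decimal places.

2.15 g/cm³

Working in km (1 km = 1000 m; c in km⁻¹ = c in m⁻¹ × 1000):
Porosity at depth: n = 0.59·exp(−0.561×1) = 0.59×0.5706 = 0.3367
Bulk density: ρ_b = (1−n)ρ_g + n·ρ_f = 0.6633×2.73 + 0.3367×1.02
       = 1.811 + 0.343 = 2.154 g/cm³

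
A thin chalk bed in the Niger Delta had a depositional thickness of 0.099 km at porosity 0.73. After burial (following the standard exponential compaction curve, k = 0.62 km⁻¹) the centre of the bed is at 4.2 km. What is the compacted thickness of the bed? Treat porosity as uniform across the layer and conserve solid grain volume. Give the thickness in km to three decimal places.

Porosity at 4.2 km: n = 0.73·exp(−0.62×4.2) = 0.0540
Solid-volume conservation: h(1−n) = h₀(1−n₀) ⇒ h = h₀·(1−n₀)/(1−n)
h = 0.099 × (1 − 0.73)/(1 − 0.0540) = 0.099 × 0.2854 = 0.0283 km

0.028 km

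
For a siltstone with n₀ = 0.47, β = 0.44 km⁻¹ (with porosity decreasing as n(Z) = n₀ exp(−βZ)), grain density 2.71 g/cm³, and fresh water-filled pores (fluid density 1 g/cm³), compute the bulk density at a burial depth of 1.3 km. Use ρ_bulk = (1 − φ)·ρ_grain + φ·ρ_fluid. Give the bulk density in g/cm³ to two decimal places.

2.26 g/cm³

Porosity at depth: n = 0.47·exp(−0.44×1.3) = 0.47×0.5644 = 0.2653
Bulk density: ρ_b = (1−n)ρ_g + n·ρ_f = 0.7347×2.71 + 0.2653×1
       = 1.991 + 0.265 = 2.256 g/cm³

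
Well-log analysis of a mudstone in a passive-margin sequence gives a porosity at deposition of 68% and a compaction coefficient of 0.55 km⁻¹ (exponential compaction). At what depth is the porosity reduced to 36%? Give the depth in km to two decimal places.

Invert Athy's law: d = ln(phi₀/phi) / c
d = ln(0.68/0.36) / 0.55 = ln(1.889) / 0.55 = 0.6360 / 0.55 = 1.156 km

1.16 km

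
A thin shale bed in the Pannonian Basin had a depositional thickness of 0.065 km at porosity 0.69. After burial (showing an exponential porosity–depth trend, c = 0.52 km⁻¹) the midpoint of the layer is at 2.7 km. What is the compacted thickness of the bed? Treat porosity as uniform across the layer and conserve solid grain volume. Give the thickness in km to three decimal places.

0.024 km

Porosity at 2.7 km: φ = 0.69·exp(−0.52×2.7) = 0.1695
Solid-volume conservation: h(1−φ) = h₀(1−φ₀) ⇒ h = h₀·(1−φ₀)/(1−φ)
h = 0.065 × (1 − 0.69)/(1 − 0.1695) = 0.065 × 0.3733 = 0.0243 km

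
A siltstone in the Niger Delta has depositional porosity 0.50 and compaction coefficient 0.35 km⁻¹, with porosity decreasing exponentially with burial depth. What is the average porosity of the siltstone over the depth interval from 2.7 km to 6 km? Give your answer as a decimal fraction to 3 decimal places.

0.115

⟨n⟩ = (1/(z₂−z₁)) ∫ n₀ e^(−βz) dz = n₀·(e^(−β·z₁) − e^(−β·z₂)) / (β·(z₂−z₁))
e^(−0.35×2.7) = 0.3887; e^(−0.35×6) = 0.1225
⟨n⟩ = 0.5 × (0.3887 − 0.1225) / (0.35 × 3.3) = 0.5 × 0.2305 = 0.1152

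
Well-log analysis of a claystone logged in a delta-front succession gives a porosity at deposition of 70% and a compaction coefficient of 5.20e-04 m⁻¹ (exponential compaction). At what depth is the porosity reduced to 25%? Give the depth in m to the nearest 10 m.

1980 m

Working in km (1 km = 1000 m; c in km⁻¹ = c in m⁻¹ × 1000):
Invert Athy's law: d = ln(phi₀/phi) / c
d = ln(0.7/0.25) / 0.52 = ln(2.8) / 0.52 = 1.0296 / 0.52 = 1.980 km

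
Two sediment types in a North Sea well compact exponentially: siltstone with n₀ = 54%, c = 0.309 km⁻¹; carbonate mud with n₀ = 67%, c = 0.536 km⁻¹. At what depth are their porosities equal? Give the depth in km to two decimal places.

Set n₀ₐ e^(−cₐZ) = n₀ᵦ e^(−cᵦZ) ⇒ ln(n₀ₐ/n₀ᵦ) = (cₐ − cᵦ)·Z
Z = ln(0.54/0.67) / (0.309 − 0.536) = -0.2157 / -0.227 = 0.950 km

0.95 km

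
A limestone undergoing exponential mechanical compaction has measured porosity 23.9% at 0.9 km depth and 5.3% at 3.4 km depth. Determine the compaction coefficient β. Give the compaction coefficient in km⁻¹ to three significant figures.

0.602 km⁻¹

Athy: phi(z) = phi₀ e^(−βz) ⇒ phi₁/phi₂ = e^{β(z₂−z₁)} ⇒ β = ln(phi₁/phi₂)/(z₂−z₁)
β = ln(0.239/0.053) / (3.4 − 0.9) = ln(4.509) / 2.5 = 1.5062 / 2.5 = 0.6025 km⁻¹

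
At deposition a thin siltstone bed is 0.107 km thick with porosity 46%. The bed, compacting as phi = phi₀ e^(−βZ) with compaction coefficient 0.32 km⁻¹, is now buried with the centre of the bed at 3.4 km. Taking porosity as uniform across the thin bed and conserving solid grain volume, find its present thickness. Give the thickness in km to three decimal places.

0.068 km

Porosity at 3.4 km: phi = 0.46·exp(−0.32×3.4) = 0.1550
Solid-volume conservation: h(1−phi) = h₀(1−phi₀) ⇒ h = h₀·(1−phi₀)/(1−phi)
h = 0.107 × (1 − 0.46)/(1 − 0.1550) = 0.107 × 0.6390 = 0.0684 km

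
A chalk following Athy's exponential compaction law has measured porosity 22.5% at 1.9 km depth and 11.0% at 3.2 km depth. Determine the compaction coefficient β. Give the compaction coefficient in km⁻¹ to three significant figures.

0.550 km⁻¹

Athy: phi(z) = phi₀ e^(−βz) ⇒ phi₁/phi₂ = e^{β(z₂−z₁)} ⇒ β = ln(phi₁/phi₂)/(z₂−z₁)
β = ln(0.225/0.11) / (3.2 − 1.9) = ln(2.045) / 1.3 = 0.7156 / 1.3 = 0.5505 km⁻¹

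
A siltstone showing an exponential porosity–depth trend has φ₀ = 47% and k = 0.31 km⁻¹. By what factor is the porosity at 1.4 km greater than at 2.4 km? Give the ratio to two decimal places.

φ(z₁)/φ(z₂) = e^(−k·z₁)/e^(−k·z₂) = e^{k(z₂−z₁)}
= exp(0.31 × 1) = exp(0.31) = 1.3634

1.36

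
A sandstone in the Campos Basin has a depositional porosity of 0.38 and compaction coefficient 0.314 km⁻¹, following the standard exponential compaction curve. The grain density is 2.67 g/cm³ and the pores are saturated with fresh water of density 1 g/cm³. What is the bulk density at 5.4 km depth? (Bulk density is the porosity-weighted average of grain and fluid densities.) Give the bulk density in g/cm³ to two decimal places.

Porosity at depth: n = 0.38·exp(−0.314×5.4) = 0.38×0.1835 = 0.0697
Bulk density: ρ_b = (1−n)ρ_g + n·ρ_f = 0.9303×2.67 + 0.0697×1
       = 2.484 + 0.070 = 2.554 g/cm³

2.55 g/cm³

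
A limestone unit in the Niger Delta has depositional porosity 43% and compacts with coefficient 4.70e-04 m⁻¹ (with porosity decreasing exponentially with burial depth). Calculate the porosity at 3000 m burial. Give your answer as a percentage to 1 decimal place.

Working in km (1 km = 1000 m; β in km⁻¹ = β in m⁻¹ × 1000):
φ = φ₀·exp(−β·Z) = 0.43 × exp(−0.47 × 3) = 0.43 × exp(−1.41)
  = 0.43 × 0.2441 = 0.1050

10.5%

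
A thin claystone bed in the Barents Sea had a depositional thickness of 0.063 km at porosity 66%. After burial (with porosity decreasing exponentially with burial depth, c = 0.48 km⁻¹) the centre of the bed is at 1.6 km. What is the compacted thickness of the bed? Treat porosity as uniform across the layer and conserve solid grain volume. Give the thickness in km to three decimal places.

Porosity at 1.6 km: n = 0.66·exp(−0.48×1.6) = 0.3062
Solid-volume conservation: h(1−n) = h₀(1−n₀) ⇒ h = h₀·(1−n₀)/(1−n)
h = 0.063 × (1 − 0.66)/(1 − 0.3062) = 0.063 × 0.4901 = 0.0309 km

0.031 km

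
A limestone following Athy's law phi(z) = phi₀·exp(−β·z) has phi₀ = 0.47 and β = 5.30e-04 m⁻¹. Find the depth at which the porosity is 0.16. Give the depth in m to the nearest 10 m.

2030 m

Working in km (1 km = 1000 m; β in km⁻¹ = β in m⁻¹ × 1000):
Invert Athy's law: z = ln(phi₀/phi) / β
z = ln(0.47/0.16) / 0.53 = ln(2.937) / 0.53 = 1.0776 / 0.53 = 2.033 km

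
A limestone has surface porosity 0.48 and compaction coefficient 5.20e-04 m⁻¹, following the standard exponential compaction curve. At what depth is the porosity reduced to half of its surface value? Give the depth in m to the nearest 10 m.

Working in km (1 km = 1000 m; β in km⁻¹ = β in m⁻¹ × 1000):
n/n₀ = 1/2 ⇒ exp(−β·z) = 1/2 ⇒ z = ln(2) / β
z = 0.6931 / 0.52 = 1.333 km

1330 m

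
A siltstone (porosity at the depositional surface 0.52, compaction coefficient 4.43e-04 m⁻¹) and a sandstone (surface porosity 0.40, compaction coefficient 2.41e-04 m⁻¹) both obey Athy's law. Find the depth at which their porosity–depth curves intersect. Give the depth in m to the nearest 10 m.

Working in km (1 km = 1000 m; k in km⁻¹ = k in m⁻¹ × 1000):
Set φ₀ₐ e^(−kₐz) = φ₀ᵦ e^(−kᵦz) ⇒ ln(φ₀ₐ/φ₀ᵦ) = (kₐ − kᵦ)·z
z = ln(0.52/0.4) / (0.443 − 0.241) = 0.2624 / 0.202 = 1.299 km

1300 m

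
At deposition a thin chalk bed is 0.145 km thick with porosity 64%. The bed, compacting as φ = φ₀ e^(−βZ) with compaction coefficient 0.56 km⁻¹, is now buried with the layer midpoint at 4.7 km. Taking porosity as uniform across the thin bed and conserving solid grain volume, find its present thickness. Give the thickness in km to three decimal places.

0.055 km

Porosity at 4.7 km: φ = 0.64·exp(−0.56×4.7) = 0.0460
Solid-volume conservation: h(1−φ) = h₀(1−φ₀) ⇒ h = h₀·(1−φ₀)/(1−φ)
h = 0.145 × (1 − 0.64)/(1 − 0.0460) = 0.145 × 0.3774 = 0.0547 km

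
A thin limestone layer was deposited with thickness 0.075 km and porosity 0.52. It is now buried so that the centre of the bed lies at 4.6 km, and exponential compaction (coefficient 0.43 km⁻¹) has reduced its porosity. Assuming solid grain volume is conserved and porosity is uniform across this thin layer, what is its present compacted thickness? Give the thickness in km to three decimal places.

0.039 km

Porosity at 4.6 km: n = 0.52·exp(−0.43×4.6) = 0.0719
Solid-volume conservation: h(1−n) = h₀(1−n₀) ⇒ h = h₀·(1−n₀)/(1−n)
h = 0.075 × (1 − 0.52)/(1 − 0.0719) = 0.075 × 0.5172 = 0.0388 km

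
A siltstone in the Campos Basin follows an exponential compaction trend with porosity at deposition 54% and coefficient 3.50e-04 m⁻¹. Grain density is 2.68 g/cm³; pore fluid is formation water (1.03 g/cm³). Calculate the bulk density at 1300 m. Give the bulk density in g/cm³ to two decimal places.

2.11 g/cm³

Working in km (1 km = 1000 m; c in km⁻¹ = c in m⁻¹ × 1000):
Porosity at depth: n = 0.54·exp(−0.35×1.3) = 0.54×0.6344 = 0.3426
Bulk density: ρ_b = (1−n)ρ_g + n·ρ_f = 0.6574×2.68 + 0.3426×1.03
       = 1.762 + 0.353 = 2.115 g/cm³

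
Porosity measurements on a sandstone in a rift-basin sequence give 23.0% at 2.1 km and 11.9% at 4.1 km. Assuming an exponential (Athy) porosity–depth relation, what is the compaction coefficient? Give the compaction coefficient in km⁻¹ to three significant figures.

Athy: n(z) = n₀ e^(−kz) ⇒ n₁/n₂ = e^{k(z₂−z₁)} ⇒ k = ln(n₁/n₂)/(z₂−z₁)
k = ln(0.23/0.119) / (4.1 − 2.1) = ln(1.933) / 2 = 0.6590 / 2 = 0.3295 km⁻¹

0.329 km⁻¹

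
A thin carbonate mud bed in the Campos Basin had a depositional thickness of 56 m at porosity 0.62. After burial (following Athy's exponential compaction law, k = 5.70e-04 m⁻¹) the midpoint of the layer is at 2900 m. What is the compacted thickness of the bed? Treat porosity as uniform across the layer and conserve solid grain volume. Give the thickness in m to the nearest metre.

24 m

Working in km (1 km = 1000 m; k in km⁻¹ = k in m⁻¹ × 1000):
Porosity at 2.9 km: φ = 0.62·exp(−0.57×2.9) = 0.1187
Solid-volume conservation: h(1−φ) = h₀(1−φ₀) ⇒ h = h₀·(1−φ₀)/(1−φ)
h = 0.056 × (1 − 0.62)/(1 − 0.1187) = 0.056 × 0.4312 = 0.0241 km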